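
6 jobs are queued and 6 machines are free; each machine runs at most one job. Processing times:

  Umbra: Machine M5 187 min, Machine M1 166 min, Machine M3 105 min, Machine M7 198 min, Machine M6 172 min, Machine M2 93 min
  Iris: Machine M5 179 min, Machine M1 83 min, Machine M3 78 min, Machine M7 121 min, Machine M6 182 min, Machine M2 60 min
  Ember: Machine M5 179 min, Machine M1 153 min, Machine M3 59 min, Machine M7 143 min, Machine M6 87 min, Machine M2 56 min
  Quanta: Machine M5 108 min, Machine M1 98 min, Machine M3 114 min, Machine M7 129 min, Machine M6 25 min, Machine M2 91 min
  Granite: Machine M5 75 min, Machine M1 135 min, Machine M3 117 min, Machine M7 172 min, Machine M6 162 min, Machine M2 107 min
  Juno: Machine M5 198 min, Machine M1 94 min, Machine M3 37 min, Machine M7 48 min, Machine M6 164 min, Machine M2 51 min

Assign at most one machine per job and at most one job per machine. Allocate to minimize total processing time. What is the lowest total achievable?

Optimal: Umbra→Machine M2 (93 min), Iris→Machine M1 (83 min), Ember→Machine M3 (59 min), Quanta→Machine M6 (25 min), Granite→Machine M5 (75 min), Juno→Machine M7 (48 min) — total 93+83+59+25+75+48 = 383 min.
Row-greedy (each job in turn takes its cheapest remaining machine) gives 479 min, worse by 96.
Next-best assignment: Umbra→Machine M3, Iris→Machine M1, Ember→Machine M2, Quanta→Machine M6, Granite→Machine M5, Juno→Machine M7 = 392 min.

Minimum total: 383 min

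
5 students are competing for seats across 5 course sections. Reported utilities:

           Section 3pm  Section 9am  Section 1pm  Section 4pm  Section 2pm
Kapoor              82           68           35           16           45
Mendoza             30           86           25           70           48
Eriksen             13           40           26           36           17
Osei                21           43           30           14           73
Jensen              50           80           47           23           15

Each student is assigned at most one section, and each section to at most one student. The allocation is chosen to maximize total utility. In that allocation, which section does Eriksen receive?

Eriksen receives Section 1pm.

This is a one-to-one assignment (maximum-weight bipartite matching).
Optimal: Kapoor→Section 3pm (82 points), Mendoza→Section 4pm (70 points), Eriksen→Section 1pm (26 points), Osei→Section 2pm (73 points), Jensen→Section 9am (80 points) — total 82+70+26+73+80 = 331 points.
Max-entry greedy (repeatedly take the single best remaining cell) gives 324 points, worse by 7.
Next-best assignment: Kapoor→Section 3pm, Mendoza→Section 9am, Eriksen→Section 4pm, Osei→Section 2pm, Jensen→Section 1pm = 324 points.
Eriksen's own top section is Section 9am (40 points), but forcing Eriksen→Section 9am and reassigning the rest optimally gives only 312 points — worse by 19.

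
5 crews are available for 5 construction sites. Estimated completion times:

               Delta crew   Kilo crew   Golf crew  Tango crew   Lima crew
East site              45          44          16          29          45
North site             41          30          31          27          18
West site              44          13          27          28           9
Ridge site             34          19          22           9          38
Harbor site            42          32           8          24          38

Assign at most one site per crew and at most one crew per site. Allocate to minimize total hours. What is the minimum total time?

Optimal: Delta crew→East site (45 hours), Kilo crew→West site (13 hours), Golf crew→Harbor site (8 hours), Tango crew→Ridge site (9 hours), Lima crew→North site (18 hours) — total 45+13+8+9+18 = 93 hours.
Row-greedy (each crew in turn takes its cheapest remaining site) gives 127 hours, worse by 34.
Next-best assignment: Delta crew→Harbor site, Kilo crew→West site, Golf crew→East site, Tango crew→Ridge site, Lima crew→North site = 98 hours.
Swapping Delta crew↔Kilo crew (Delta crew→West site 44 hours, Kilo crew→East site 44 hours) adds 30.

Minimum total: 93 hours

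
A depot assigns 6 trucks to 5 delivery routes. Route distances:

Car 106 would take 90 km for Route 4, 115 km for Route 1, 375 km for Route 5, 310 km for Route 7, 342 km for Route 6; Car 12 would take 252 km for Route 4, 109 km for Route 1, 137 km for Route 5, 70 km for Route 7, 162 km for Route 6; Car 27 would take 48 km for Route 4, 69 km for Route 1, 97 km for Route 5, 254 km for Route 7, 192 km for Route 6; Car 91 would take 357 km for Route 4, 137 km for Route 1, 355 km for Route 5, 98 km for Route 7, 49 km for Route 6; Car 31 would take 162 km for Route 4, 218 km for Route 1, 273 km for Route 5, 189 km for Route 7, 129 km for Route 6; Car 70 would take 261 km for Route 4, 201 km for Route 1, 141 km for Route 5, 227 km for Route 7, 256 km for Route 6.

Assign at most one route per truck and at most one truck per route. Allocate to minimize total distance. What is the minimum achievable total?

Min total: 419 km

Treat this as an assignment problem: match each truck to one route.
Optimal: Car 106→Route 4 (90 km), Car 27→Route 1 (69 km), Car 70→Route 5 (141 km), Car 12→Route 7 (70 km), Car 91→Route 6 (49 km) — total 90+69+141+70+49 = 419 km.
Row-greedy (each truck in turn takes its cheapest remaining route) gives 551 km, worse by 132.
Swapping Car 70↔Car 106 (Car 70→Route 4 261 km, Car 106→Route 5 375 km) adds 405.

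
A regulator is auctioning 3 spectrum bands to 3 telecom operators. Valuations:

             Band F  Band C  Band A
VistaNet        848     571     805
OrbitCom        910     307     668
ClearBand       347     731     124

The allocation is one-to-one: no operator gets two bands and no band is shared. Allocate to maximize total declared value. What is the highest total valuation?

Max total: $2446M

Optimal: VistaNet→Band A ($805M), OrbitCom→Band F ($910M), ClearBand→Band C ($731M) — total 805+910+731 = $2446M.
Row-greedy (each operator in turn takes its best remaining band) gives $2247M, worse by 199.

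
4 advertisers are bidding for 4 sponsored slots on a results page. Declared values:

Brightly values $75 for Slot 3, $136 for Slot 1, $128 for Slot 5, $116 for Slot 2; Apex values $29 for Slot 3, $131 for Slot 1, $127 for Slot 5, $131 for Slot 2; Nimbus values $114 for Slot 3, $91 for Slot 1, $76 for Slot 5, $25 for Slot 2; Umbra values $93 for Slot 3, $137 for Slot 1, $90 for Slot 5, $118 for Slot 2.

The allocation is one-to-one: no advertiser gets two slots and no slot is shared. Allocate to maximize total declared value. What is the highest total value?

Optimal: Brightly→Slot 5 ($128), Apex→Slot 2 ($131), Nimbus→Slot 3 ($114), Umbra→Slot 1 ($137) — total 128+131+114+137 = $510.
Row-greedy (each advertiser in turn takes its best remaining slot) gives $471, worse by 39.

Max total: $510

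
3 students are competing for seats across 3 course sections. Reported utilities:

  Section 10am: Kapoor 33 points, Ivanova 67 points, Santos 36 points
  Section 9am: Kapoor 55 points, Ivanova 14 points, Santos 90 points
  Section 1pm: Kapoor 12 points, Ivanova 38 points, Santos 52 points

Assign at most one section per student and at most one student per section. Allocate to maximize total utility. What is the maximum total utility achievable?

Optimal: Kapoor→Section 9am (55 points), Ivanova→Section 10am (67 points), Santos→Section 1pm (52 points) — total 55+67+52 = 174 points.
Max-entry greedy (repeatedly take the single best remaining cell) gives 169 points, worse by 5.
Swapping Kapoor↔Ivanova (Kapoor→Section 10am 33 points, Ivanova→Section 9am 14 points) loses 75.

Maximum total: 174 points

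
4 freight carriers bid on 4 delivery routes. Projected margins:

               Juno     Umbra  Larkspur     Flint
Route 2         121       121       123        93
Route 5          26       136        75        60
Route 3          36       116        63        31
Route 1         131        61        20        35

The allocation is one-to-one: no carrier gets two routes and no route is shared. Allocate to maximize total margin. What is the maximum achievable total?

Max total: $430k

Treat this as an assignment problem: match each carrier to one route.
Optimal: Juno→Route 1 ($131k), Umbra→Route 3 ($116k), Larkspur→Route 2 ($123k), Flint→Route 5 ($60k) — total 131+116+123+60 = $430k.
Max-entry greedy (repeatedly take the single best remaining cell) gives $421k, worse by 9.
Next-best assignment: Juno→Route 1, Umbra→Route 5, Larkspur→Route 3, Flint→Route 2 = $423k.
Swapping Umbra↔Flint (Umbra→Route 5 $136k, Flint→Route 3 $31k) loses 9.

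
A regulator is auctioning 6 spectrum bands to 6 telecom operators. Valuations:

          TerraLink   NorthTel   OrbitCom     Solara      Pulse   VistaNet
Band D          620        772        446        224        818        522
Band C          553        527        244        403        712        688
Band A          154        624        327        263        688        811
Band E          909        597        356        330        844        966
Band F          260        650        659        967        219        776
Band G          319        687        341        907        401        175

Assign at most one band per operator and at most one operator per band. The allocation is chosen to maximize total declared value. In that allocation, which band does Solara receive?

Optimal: TerraLink→Band E ($909M), NorthTel→Band D ($772M), OrbitCom→Band F ($659M), Solara→Band G ($907M), Pulse→Band C ($712M), VistaNet→Band A ($811M) — total 909+772+659+907+712+811 = $4770M.
Column-greedy (each band in turn goes to its best remaining operator) gives $4347M, worse by 423.
Next-best assignment: TerraLink→Band E, NorthTel→Band C, OrbitCom→Band F, Solara→Band G, Pulse→Band D, VistaNet→Band A = $4631M.
Solara's own top band is Band F ($967M), but forcing Solara→Band F and reassigning the rest optimally gives only $4532M — worse by 238.

Solara receives Band G.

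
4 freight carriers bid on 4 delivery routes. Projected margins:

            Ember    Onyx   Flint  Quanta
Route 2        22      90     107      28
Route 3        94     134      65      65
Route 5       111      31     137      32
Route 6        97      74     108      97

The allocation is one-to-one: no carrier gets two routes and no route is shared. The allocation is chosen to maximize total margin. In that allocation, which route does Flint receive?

This is a one-to-one assignment (maximum-weight bipartite matching).
Optimal: Ember→Route 5 ($111k), Onyx→Route 3 ($134k), Flint→Route 2 ($107k), Quanta→Route 6 ($97k) — total 111+134+107+97 = $449k.
Max-entry greedy (repeatedly take the single best remaining cell) gives $396k, worse by 53.
Checked against all permutations: $449k is optimal.
Flint's own top route is Route 5 ($137k), but forcing Flint→Route 5 and reassigning the rest optimally gives only $418k — worse by 31.

Flint receives Route 2.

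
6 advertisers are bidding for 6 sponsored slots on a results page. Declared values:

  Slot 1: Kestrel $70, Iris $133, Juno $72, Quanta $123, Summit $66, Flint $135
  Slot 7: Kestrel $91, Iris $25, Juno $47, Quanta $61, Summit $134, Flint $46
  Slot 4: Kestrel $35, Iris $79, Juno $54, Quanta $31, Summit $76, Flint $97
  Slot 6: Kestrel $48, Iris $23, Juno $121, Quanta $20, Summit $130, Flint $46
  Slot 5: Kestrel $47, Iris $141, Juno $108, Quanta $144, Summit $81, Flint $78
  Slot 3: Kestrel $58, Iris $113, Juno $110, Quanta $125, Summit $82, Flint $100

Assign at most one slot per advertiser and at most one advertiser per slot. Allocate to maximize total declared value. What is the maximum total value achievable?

Optimal: Kestrel→Slot 7 ($91), Iris→Slot 1 ($133), Juno→Slot 3 ($110), Quanta→Slot 5 ($144), Summit→Slot 6 ($130), Flint→Slot 4 ($97) — total 91+133+110+144+130+97 = $705.
Row-greedy (each advertiser in turn takes its best remaining slot) gives $689, worse by 16.
Next-best assignment: Kestrel→Slot 7, Iris→Slot 5, Juno→Slot 3, Quanta→Slot 1, Summit→Slot 6, Flint→Slot 4 = $692.
Swapping Iris↔Juno (Iris→Slot 3 $113, Juno→Slot 1 $72) loses 58.

Maximum total: $705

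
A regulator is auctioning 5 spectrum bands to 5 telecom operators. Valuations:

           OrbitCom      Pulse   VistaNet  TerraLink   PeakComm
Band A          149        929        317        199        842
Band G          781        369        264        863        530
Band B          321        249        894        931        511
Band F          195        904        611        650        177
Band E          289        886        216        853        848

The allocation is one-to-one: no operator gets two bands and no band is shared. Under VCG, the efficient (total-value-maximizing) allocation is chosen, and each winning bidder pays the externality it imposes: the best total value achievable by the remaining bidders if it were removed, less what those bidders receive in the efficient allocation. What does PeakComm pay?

PeakComm pays $25M.

Efficient allocation: OrbitCom→Band G ($781M), Pulse→Band F ($904M), VistaNet→Band B ($894M), TerraLink→Band E ($853M), PeakComm→Band A ($842M); total welfare W = $4274M.
PeakComm receives Band A at value $842M, so the others get W − 842 = $3432M.
Without PeakComm: best allocation of the remaining 4 bidders over all 5 bands is OrbitCom→Band G ($781M), Pulse→Band A ($929M), VistaNet→Band B ($894M), TerraLink→Band E ($853M), total $3457M.
VCG payment = (others' best without PeakComm) − (others' welfare with PeakComm) = 3457 − 3432 = $25M.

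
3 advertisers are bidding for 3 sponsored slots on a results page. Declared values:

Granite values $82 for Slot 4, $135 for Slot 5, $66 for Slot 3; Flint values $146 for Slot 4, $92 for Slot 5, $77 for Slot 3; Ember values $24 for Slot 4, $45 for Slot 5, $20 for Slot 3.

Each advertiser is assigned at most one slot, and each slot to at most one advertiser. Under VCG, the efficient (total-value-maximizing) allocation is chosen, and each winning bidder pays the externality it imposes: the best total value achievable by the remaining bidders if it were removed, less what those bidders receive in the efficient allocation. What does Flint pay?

Efficient allocation: Granite→Slot 5 ($135), Flint→Slot 4 ($146), Ember→Slot 3 ($20); total welfare W = $301.
Flint receives Slot 4 at value $146, so the others get W − 146 = $155.
Without Flint: best allocation of the remaining 2 bidders over all 3 slots is Granite→Slot 5 ($135), Ember→Slot 4 ($24), total $159.
VCG payment = (others' best without Flint) − (others' welfare with Flint) = 159 − 155 = $4.

Flint pays $4.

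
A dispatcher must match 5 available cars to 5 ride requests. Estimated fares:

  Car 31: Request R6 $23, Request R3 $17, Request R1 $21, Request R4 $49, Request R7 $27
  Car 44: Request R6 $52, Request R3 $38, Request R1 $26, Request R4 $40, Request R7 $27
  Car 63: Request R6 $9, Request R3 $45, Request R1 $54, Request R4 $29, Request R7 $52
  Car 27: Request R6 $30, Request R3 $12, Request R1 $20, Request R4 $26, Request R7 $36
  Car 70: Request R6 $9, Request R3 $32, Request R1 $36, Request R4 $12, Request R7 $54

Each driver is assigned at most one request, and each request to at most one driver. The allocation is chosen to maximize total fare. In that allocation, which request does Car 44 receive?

Optimal: Car 31→Request R4 ($49), Car 44→Request R3 ($38), Car 63→Request R1 ($54), Car 27→Request R6 ($30), Car 70→Request R7 ($54) — total 49+38+54+30+54 = $225.
Row-greedy (each driver in turn takes its best remaining request) gives $223, worse by 2.
Next-best assignment: Car 31→Request R4, Car 44→Request R6, Car 63→Request R1, Car 27→Request R7, Car 70→Request R3 = $223.
Swapping Car 70↔Car 44 (Car 70→Request R3 $32, Car 44→Request R7 $27) loses 33.
Every other assignment is strictly worse.
Car 44's own top request is Request R6 ($52), but forcing Car 44→Request R6 and reassigning the rest optimally gives only $223 — worse by 2.

Car 44 receives Request R3.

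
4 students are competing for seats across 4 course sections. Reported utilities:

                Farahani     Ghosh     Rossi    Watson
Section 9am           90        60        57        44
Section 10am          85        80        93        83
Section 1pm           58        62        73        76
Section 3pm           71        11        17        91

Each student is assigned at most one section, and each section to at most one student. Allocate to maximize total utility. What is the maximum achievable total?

Max total: 336 points

Optimal: Farahani→Section 9am (90 points), Ghosh→Section 1pm (62 points), Rossi→Section 10am (93 points), Watson→Section 3pm (91 points) — total 90+62+93+91 = 336 points.
Column-greedy (each section in turn goes to its best remaining student) gives 270 points, worse by 66.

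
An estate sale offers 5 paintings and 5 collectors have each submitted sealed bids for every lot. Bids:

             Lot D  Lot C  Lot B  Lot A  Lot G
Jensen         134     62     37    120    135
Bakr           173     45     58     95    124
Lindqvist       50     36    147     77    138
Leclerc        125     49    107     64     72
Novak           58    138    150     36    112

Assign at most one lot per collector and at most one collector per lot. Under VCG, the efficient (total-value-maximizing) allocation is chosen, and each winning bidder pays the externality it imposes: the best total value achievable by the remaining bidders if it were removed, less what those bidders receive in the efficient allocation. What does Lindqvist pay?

Efficient allocation: Jensen→Lot A ($120), Bakr→Lot D ($173), Lindqvist→Lot G ($138), Leclerc→Lot B ($107), Novak→Lot C ($138); total welfare W = $676.
Lindqvist receives Lot G at value $138, so the others get W − 138 = $538.
Without Lindqvist: best allocation of the remaining 4 bidders over all 5 lots is Jensen→Lot G ($135), Bakr→Lot D ($173), Leclerc→Lot B ($107), Novak→Lot C ($138), total $553.
VCG payment = (others' best without Lindqvist) − (others' welfare with Lindqvist) = 553 − 538 = $15.

Lindqvist pays $15.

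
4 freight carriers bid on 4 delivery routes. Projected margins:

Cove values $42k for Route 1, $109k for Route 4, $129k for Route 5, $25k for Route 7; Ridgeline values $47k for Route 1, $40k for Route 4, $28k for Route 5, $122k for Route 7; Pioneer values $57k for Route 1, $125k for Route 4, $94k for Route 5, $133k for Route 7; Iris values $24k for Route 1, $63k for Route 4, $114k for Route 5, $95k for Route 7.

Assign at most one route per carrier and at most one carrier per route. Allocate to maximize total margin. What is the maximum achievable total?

Optimal: Cove→Route 1 ($42k), Ridgeline→Route 7 ($122k), Pioneer→Route 4 ($125k), Iris→Route 5 ($114k) — total 42+122+125+114 = $403k.
Row-greedy (each carrier in turn takes its best remaining route) gives $400k, worse by 3.
Swapping Ridgeline↔Cove (Ridgeline→Route 1 $47k, Cove→Route 7 $25k) loses 92.
No other one-to-one assignment exceeds $403k.

Maximum total: $403k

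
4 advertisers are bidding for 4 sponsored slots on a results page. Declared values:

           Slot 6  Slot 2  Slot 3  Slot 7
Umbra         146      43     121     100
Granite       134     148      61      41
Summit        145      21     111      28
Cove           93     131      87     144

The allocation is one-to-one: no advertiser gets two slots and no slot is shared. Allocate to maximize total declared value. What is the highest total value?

Maximum total: $558

This is the linear assignment problem.
Optimal: Umbra→Slot 3 ($121), Granite→Slot 2 ($148), Summit→Slot 6 ($145), Cove→Slot 7 ($144) — total 121+148+145+144 = $558.
Column-greedy (each slot in turn goes to its best remaining advertiser) gives $549, worse by 9.
Next-best assignment: Umbra→Slot 6, Granite→Slot 2, Summit→Slot 3, Cove→Slot 7 = $549.
Swapping Cove↔Umbra (Cove→Slot 3 $87, Umbra→Slot 7 $100) loses 78.
Checked against all permutations: $558 is optimal.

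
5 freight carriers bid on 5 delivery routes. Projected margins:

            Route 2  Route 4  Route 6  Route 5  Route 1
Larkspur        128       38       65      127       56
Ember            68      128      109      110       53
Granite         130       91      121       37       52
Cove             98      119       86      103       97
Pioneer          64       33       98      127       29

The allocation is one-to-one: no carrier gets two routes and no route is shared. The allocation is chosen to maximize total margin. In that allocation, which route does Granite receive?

Optimal: Larkspur→Route 2 ($128k), Ember→Route 4 ($128k), Granite→Route 6 ($121k), Cove→Route 1 ($97k), Pioneer→Route 5 ($127k) — total 128+128+121+97+127 = $601k.
Every other assignment is strictly worse.
Granite's own top route is Route 2 ($130k), but forcing Granite→Route 2 and reassigning the rest optimally gives only $580k — worse by 21.

Granite receives Route 6.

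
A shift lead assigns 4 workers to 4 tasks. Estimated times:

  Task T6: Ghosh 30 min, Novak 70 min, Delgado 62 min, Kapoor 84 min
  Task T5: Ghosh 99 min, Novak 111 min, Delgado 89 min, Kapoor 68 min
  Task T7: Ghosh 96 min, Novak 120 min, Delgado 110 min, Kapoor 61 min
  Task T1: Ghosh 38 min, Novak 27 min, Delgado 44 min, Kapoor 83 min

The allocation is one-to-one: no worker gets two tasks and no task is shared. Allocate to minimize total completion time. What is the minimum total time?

Min total: 207 min

Optimal: Ghosh→Task T6 (30 min), Novak→Task T1 (27 min), Delgado→Task T5 (89 min), Kapoor→Task T7 (61 min) — total 30+27+89+61 = 207 min.
Column-greedy (each task in turn goes to its cheapest remaining worker) gives 235 min, worse by 28.
Every other assignment is strictly worse.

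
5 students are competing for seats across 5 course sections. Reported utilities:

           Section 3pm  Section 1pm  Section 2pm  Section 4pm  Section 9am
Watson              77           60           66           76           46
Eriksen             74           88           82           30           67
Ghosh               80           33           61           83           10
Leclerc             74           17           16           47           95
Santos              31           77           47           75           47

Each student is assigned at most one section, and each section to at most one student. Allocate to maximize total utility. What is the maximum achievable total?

Max total: 414 points

Treat this as an assignment problem: match each student to one section.
Optimal: Watson→Section 3pm (77 points), Eriksen→Section 2pm (82 points), Ghosh→Section 4pm (83 points), Leclerc→Section 9am (95 points), Santos→Section 1pm (77 points) — total 77+82+83+95+77 = 414 points.
Next-best assignment: Watson→Section 4pm, Eriksen→Section 2pm, Ghosh→Section 3pm, Leclerc→Section 9am, Santos→Section 1pm = 410 points.
Swapping Watson↔Eriksen (Watson→Section 2pm 66 points, Eriksen→Section 3pm 74 points) loses 19.
No other one-to-one assignment exceeds 414 points.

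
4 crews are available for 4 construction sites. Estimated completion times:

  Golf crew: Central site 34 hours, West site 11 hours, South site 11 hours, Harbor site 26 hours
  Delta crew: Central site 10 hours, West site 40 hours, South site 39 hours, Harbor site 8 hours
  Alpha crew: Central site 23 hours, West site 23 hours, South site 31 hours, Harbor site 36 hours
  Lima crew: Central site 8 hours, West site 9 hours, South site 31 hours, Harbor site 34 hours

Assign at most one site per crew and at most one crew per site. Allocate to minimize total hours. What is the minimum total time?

Minimum total: 50 hours

Optimal: Golf crew→South site (11 hours), Delta crew→Harbor site (8 hours), Alpha crew→West site (23 hours), Lima crew→Central site (8 hours) — total 11+8+23+8 = 50 hours.
Row-greedy (each crew in turn takes its cheapest remaining site) gives 73 hours, worse by 23.
Next-best assignment: Golf crew→South site, Delta crew→Harbor site, Alpha crew→Central site, Lima crew→West site = 51 hours.
Swapping Lima crew↔Golf crew (Lima crew→South site 31 hours, Golf crew→Central site 34 hours) adds 46.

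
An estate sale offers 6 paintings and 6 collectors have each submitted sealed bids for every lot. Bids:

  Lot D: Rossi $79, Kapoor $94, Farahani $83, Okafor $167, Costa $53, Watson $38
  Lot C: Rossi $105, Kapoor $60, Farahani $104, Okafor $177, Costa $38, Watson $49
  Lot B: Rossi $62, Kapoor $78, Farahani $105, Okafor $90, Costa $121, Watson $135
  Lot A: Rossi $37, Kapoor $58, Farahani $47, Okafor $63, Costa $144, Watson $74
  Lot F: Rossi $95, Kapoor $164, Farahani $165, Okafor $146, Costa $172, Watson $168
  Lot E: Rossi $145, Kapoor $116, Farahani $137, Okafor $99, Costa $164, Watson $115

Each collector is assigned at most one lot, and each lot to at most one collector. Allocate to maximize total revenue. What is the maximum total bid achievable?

Max total: $860

This is the linear assignment problem.
Optimal: Rossi→Lot E ($145), Kapoor→Lot D ($94), Farahani→Lot F ($165), Okafor→Lot C ($177), Costa→Lot A ($144), Watson→Lot B ($135) — total 145+94+165+177+144+135 = $860.
Row-greedy (each collector in turn takes its best remaining lot) gives $773, worse by 87.
Next-best assignment: Rossi→Lot E, Kapoor→Lot F, Farahani→Lot C, Okafor→Lot D, Costa→Lot A, Watson→Lot B = $859.
Swapping Costa↔Okafor (Costa→Lot C $38, Okafor→Lot A $63) loses 220.
Every other assignment is strictly worse.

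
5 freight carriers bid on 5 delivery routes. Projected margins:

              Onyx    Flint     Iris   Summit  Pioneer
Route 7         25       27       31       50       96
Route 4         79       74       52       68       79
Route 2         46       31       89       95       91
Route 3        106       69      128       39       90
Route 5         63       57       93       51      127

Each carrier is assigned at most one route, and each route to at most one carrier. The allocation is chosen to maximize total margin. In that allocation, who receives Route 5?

This is the linear assignment problem.
Optimal: Onyx→Route 3 ($106k), Flint→Route 4 ($74k), Iris→Route 5 ($93k), Summit→Route 2 ($95k), Pioneer→Route 7 ($96k) — total 106+74+93+95+96 = $464k.
Max-entry greedy (repeatedly take the single best remaining cell) gives $456k, worse by 8.
Every other assignment is strictly worse.
Iris's own top route is Route 3 ($128k), but forcing Iris→Route 3 and reassigning the rest optimally gives only $456k — worse by 8.

Iris receives Route 5.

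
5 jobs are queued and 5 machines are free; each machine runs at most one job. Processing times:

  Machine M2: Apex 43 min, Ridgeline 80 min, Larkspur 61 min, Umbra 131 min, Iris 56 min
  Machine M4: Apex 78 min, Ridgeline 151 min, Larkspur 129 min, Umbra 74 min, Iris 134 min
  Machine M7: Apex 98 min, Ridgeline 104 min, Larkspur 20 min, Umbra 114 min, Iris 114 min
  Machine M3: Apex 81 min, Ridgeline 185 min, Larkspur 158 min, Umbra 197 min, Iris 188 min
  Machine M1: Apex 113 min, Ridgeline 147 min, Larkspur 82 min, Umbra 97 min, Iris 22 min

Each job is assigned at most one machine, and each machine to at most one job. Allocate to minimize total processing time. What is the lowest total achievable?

Min total: 277 min

This is the linear assignment problem.
Optimal: Apex→Machine M3 (81 min), Ridgeline→Machine M2 (80 min), Larkspur→Machine M7 (20 min), Umbra→Machine M4 (74 min), Iris→Machine M1 (22 min) — total 81+80+20+74+22 = 277 min.
Row-greedy (each job in turn takes its cheapest remaining machine) gives 491 min, worse by 214.
Every other assignment is strictly worse.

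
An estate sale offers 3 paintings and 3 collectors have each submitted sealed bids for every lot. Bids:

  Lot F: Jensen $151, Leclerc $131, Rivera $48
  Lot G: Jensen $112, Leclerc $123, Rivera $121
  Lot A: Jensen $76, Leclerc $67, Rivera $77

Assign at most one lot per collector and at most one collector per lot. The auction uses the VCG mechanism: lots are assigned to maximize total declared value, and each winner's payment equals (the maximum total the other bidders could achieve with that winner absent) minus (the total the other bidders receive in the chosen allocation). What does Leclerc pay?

Leclerc pays $44.

Efficient allocation: Jensen→Lot F ($151), Leclerc→Lot G ($123), Rivera→Lot A ($77); total welfare W = $351.
Leclerc receives Lot G at value $123, so the others get W − 123 = $228.
Without Leclerc: best allocation of the remaining 2 bidders over all 3 lots is Jensen→Lot F ($151), Rivera→Lot G ($121), total $272.
VCG payment = (others' best without Leclerc) − (others' welfare with Leclerc) = 272 − 228 = $44.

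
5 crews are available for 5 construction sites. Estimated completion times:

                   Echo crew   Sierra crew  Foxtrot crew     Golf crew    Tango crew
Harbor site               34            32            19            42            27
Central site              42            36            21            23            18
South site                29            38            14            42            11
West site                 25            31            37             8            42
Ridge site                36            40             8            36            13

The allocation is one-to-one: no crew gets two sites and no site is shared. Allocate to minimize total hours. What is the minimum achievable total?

Optimal: Echo crew→South site (29 hours), Sierra crew→Harbor site (32 hours), Foxtrot crew→Ridge site (8 hours), Golf crew→West site (8 hours), Tango crew→Central site (18 hours) — total 29+32+8+8+18 = 95 hours.
Min-entry greedy (repeatedly take the single cheapest remaining cell) gives 101 hours, worse by 6.
Next-best assignment: Echo crew→Harbor site, Sierra crew→Central site, Foxtrot crew→Ridge site, Golf crew→West site, Tango crew→South site = 97 hours.
Every other assignment is strictly worse.

Minimum total: 95 hours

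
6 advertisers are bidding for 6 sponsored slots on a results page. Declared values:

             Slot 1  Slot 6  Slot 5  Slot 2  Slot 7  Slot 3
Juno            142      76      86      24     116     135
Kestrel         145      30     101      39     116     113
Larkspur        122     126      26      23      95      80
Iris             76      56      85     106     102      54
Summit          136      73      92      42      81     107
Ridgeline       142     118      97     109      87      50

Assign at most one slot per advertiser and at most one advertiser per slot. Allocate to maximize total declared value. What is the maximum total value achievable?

Optimal: Juno→Slot 3 ($135), Kestrel→Slot 7 ($116), Larkspur→Slot 6 ($126), Iris→Slot 2 ($106), Summit→Slot 5 ($92), Ridgeline→Slot 1 ($142) — total 135+116+126+106+92+142 = $717.
Column-greedy (each slot in turn goes to its best remaining advertiser) gives $697, worse by 20.

Max total: $717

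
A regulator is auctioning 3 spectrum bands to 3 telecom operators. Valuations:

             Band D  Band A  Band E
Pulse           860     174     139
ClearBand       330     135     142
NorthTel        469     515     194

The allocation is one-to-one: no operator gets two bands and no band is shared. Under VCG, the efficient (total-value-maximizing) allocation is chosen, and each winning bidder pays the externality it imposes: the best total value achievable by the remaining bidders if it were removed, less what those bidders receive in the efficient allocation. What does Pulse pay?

Efficient allocation: Pulse→Band D ($860M), ClearBand→Band E ($142M), NorthTel→Band A ($515M); total welfare W = $1517M.
Pulse receives Band D at value $860M, so the others get W − 860 = $657M.
Without Pulse: best allocation of the remaining 2 bidders over all 3 bands is ClearBand→Band D ($330M), NorthTel→Band A ($515M), total $845M.
VCG payment = (others' best without Pulse) − (others' welfare with Pulse) = 845 − 657 = $188M.

Pulse pays $188M.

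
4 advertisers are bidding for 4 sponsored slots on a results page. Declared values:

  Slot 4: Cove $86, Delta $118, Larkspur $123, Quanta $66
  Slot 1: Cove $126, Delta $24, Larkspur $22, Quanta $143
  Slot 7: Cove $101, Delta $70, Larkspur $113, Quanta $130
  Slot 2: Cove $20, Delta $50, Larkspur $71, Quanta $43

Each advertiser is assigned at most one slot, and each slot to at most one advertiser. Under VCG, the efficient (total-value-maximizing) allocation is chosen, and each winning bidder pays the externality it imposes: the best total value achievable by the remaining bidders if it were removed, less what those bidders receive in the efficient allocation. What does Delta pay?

Efficient allocation: Cove→Slot 1 ($126), Delta→Slot 4 ($118), Larkspur→Slot 2 ($71), Quanta→Slot 7 ($130); total welfare W = $445.
Delta receives Slot 4 at value $118, so the others get W − 118 = $327.
Without Delta: best allocation of the remaining 3 bidders over all 4 slots is Cove→Slot 1 ($126), Larkspur→Slot 4 ($123), Quanta→Slot 7 ($130), total $379.
VCG payment = (others' best without Delta) − (others' welfare with Delta) = 379 − 327 = $52.

Delta pays $52.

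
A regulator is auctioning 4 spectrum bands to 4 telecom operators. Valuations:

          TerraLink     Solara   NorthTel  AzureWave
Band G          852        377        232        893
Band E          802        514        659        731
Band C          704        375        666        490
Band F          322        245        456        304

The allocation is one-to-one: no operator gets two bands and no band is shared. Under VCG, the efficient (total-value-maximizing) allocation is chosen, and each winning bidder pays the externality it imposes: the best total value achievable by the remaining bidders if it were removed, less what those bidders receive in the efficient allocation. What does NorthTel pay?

NorthTel pays $171M.

Efficient allocation: TerraLink→Band E ($802M), Solara→Band F ($245M), NorthTel→Band C ($666M), AzureWave→Band G ($893M); total welfare W = $2606M.
NorthTel receives Band C at value $666M, so the others get W − 666 = $1940M.
Without NorthTel: best allocation of the remaining 3 bidders over all 4 bands is TerraLink→Band C ($704M), Solara→Band E ($514M), AzureWave→Band G ($893M), total $2111M.
VCG payment = (others' best without NorthTel) − (others' welfare with NorthTel) = 2111 − 1940 = $171M.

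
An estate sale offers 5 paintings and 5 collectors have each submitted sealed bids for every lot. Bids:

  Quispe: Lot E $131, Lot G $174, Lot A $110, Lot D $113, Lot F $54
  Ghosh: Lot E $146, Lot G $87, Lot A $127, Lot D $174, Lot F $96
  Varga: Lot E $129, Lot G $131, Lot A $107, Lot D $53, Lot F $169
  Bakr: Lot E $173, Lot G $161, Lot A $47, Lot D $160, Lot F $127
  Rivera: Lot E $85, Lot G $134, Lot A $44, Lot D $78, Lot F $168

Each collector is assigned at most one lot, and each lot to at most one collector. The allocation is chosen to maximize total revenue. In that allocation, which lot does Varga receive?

Varga receives Lot A.

Optimal: Quispe→Lot G ($174), Ghosh→Lot D ($174), Varga→Lot A ($107), Bakr→Lot E ($173), Rivera→Lot F ($168) — total 174+174+107+173+168 = $796.
Max-entry greedy (repeatedly take the single best remaining cell) gives $734, worse by 62.
Next-best assignment: Quispe→Lot A, Ghosh→Lot D, Varga→Lot F, Bakr→Lot E, Rivera→Lot G = $760.
Varga's own top lot is Lot F ($169), but forcing Varga→Lot F and reassigning the rest optimally gives only $760 — worse by 36.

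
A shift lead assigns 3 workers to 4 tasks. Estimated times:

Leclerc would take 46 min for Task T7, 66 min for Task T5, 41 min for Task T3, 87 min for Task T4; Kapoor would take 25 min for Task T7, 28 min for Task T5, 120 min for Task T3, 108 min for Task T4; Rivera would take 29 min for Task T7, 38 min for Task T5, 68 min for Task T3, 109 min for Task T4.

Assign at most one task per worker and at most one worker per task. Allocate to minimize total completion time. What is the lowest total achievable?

Min total: 98 min

Optimal: Leclerc→Task T3 (41 min), Kapoor→Task T5 (28 min), Rivera→Task T7 (29 min) — total 41+28+29 = 98 min.
Column-greedy (each task in turn goes to its cheapest remaining worker) gives 104 min, worse by 6.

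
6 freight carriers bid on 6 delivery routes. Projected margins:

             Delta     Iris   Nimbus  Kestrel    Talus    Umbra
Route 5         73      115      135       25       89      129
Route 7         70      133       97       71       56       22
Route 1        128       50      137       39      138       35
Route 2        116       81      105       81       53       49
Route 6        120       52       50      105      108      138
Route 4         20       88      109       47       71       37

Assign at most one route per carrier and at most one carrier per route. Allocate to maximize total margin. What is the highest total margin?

Optimal: Delta→Route 2 ($116k), Iris→Route 7 ($133k), Nimbus→Route 4 ($109k), Kestrel→Route 6 ($105k), Talus→Route 1 ($138k), Umbra→Route 5 ($129k) — total 116+133+109+105+138+129 = $730k.
Row-greedy (each carrier in turn takes its best remaining route) gives $621k, worse by 109.
Next-best assignment: Delta→Route 6, Iris→Route 7, Nimbus→Route 4, Kestrel→Route 2, Talus→Route 1, Umbra→Route 5 = $710k.

Max total: $730k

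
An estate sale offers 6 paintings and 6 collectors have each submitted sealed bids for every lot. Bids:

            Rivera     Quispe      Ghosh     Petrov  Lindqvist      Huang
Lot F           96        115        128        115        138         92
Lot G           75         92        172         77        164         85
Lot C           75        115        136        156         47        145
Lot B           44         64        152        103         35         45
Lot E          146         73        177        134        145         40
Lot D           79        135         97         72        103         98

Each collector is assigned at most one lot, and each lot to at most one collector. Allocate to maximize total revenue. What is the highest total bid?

Maximum total: $857

This is a one-to-one assignment (maximum-weight bipartite matching).
Optimal: Rivera→Lot E ($146), Quispe→Lot D ($135), Ghosh→Lot B ($152), Petrov→Lot F ($115), Lindqvist→Lot G ($164), Huang→Lot C ($145) — total 146+135+152+115+164+145 = $857.
Row-greedy (each collector in turn takes its best remaining lot) gives $792, worse by 65.
Swapping Huang↔Rivera (Huang→Lot E $40, Rivera→Lot C $75) loses 176.
Every other assignment is strictly worse.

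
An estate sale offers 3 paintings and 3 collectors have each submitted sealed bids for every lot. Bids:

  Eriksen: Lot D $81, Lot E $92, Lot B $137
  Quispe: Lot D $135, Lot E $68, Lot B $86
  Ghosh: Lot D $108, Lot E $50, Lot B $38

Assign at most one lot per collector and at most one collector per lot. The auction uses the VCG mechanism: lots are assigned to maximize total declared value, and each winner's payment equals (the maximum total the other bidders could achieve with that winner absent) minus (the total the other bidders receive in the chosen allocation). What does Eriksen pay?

Efficient allocation: Eriksen→Lot B ($137), Quispe→Lot D ($135), Ghosh→Lot E ($50); total welfare W = $322.
Eriksen receives Lot B at value $137, so the others get W − 137 = $185.
Without Eriksen: best allocation of the remaining 2 bidders over all 3 lots is Quispe→Lot B ($86), Ghosh→Lot D ($108), total $194.
VCG payment = (others' best without Eriksen) − (others' welfare with Eriksen) = 194 − 185 = $9.

Eriksen pays $9.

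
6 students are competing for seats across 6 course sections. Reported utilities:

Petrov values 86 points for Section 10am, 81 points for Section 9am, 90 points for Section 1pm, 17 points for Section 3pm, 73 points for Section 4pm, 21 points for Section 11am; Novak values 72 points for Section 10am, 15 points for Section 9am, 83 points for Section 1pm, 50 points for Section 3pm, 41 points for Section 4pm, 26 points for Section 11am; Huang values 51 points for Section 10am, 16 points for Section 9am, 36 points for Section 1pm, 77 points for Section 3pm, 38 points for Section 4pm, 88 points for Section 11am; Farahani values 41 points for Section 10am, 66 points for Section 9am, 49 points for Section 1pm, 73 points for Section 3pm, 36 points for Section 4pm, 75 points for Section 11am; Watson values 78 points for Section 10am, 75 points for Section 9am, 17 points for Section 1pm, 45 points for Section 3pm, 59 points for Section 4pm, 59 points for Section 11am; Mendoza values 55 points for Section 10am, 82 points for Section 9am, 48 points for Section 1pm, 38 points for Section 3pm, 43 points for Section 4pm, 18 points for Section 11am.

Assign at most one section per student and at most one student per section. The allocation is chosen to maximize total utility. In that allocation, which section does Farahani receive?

Optimal: Petrov→Section 4pm (73 points), Novak→Section 1pm (83 points), Huang→Section 11am (88 points), Farahani→Section 3pm (73 points), Watson→Section 10am (78 points), Mendoza→Section 9am (82 points) — total 73+83+88+73+78+82 = 477 points.
Column-greedy (each section in turn goes to its best remaining student) gives 462 points, worse by 15.
No other one-to-one assignment exceeds 477 points.
Farahani's own top section is Section 11am (75 points), but forcing Farahani→Section 11am and reassigning the rest optimally gives only 468 points — worse by 9.

Farahani receives Section 3pm.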